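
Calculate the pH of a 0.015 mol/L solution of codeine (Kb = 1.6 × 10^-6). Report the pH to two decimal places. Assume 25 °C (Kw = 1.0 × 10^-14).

pH = 10.19

C18H21NO3 + H2O ⇌ C18H22NO3+ + OH-
Kb = x²/(0.015 − x) = 1.6 × 10^-6
Since Kb ≪ C₀, x ≈ √(Kb·C₀) = 1.55 × 10^-4 M.
(x/C₀ = 1% < 5%, so the approximation holds.)
pOH = 3.81, so pH = 14.00 − pOH = 10.19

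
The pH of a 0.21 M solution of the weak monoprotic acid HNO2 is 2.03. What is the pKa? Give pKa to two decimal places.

[H+] = 10^(-2.03) = 9.33 × 10^-3 M
At equilibrium [HA] = 0.21 − 9.33 × 10^-3 = 2.01 × 10^-1 M
Ka = [H+][A-]/[HA] = (9.33 × 10^-3)² / 2.01 × 10^-1 = 4.33 × 10^-4
pKa = -log(4.33 × 10^-4) = 3.36

pKa = 3.36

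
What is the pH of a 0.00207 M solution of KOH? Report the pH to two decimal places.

pH = 11.32

KOH is a strong base; [OH-] = 0.00207 M.
pOH = -log(0.00207) = 2.68
pH = 14.00 - 2.68 = 11.32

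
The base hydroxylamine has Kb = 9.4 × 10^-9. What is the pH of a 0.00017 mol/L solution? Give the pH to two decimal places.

pH = 8.10

NH2OH + H2O ⇌ NH3OH+ + OH-
From the ICE table, Kb = x²/(0.00017 − x) = 9.4 × 10^-9.
Assume x ≪ 0.00017: x ≈ √(9.4 × 10^-9 × 0.00017) = 1.26 × 10^-6 M
Check: 0.74% ionized — well under 5%, approximation valid.
pOH = 5.90, so pH = 14.00 − pOH = 8.10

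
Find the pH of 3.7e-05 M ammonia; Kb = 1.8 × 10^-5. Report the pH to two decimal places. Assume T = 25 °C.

NH3 + H2O ⇌ NH4+ + OH-
From the ICE table, Kb = x²/(3.7e-05 − x) = 1.8 × 10^-5.
x is not negligible relative to C₀; solve x² + 1.8e-05·x − 6.66e-10 = 0.
x = (−Kb + √(Kb² + 4·Kb·C₀))/2 = 1.83 × 10^-5 M
pOH = −log(1.83 × 10^-5) = 4.74; pH = 14.00 − 4.74 = 9.26

pH = 9.26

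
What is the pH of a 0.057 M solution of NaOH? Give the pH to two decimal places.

NaOH is a strong base; [OH-] = 0.057 M.
pOH = -log(0.057) = 1.24
pH = 14.00 - 1.24 = 12.76

pH = 12.76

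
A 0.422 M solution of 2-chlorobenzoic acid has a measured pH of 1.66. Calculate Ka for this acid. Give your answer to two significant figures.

Ka = 1.2 × 10^-3

[H+] = 10^(-1.66) = 2.19 × 10^-2 M
At equilibrium [HA] = 0.422 − 2.19 × 10^-2 = 4.00 × 10^-1 M
Ka = [H+][A-]/[HA] = (2.19 × 10^-2)² / 4.00 × 10^-1 = 1.2 × 10^-3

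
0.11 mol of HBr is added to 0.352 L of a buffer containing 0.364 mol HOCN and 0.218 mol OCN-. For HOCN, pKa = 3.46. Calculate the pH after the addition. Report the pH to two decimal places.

Added H+ converts OCN- to HOCN: HOCN → 0.474 mol, OCN- → 0.108 mol.
pH = pKa + log([A⁻]/[HA]) = 3.46 + log(0.108/0.474) = 3.46 -0.642

pH = 2.82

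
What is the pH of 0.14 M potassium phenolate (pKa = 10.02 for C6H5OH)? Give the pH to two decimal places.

C6H5O- is the conjugate base of the weak acid C6H5OH.
Ka = 10^(−10.02) = 9.55 × 10^-11
Kb = Kw/Ka = 1.0×10^-14 / 9.55 × 10^-11 = 1.05 × 10^-4
From the ICE table, Kb = [OH-]²/(0.14 − [OH-]) = 1.05 × 10^-4.
Neglecting [OH-] in the denominator: [OH-] = √(1.05 × 10^-4 × 0.14) = 3.83 × 10^-3 M
pOH = 2.42, so pH = 14.00 − pOH = 11.58

pH = 11.58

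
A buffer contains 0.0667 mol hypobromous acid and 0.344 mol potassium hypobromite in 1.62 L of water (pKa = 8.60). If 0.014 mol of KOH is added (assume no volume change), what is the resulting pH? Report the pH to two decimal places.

pH = 9.43

After neutralization: n(HOBr) = 0.0527 mol, n(OBr-) = 0.358 mol.
Henderson–Hasselbalch with mole ratio 0.358/0.0527: pH = 8.60 + (+0.832)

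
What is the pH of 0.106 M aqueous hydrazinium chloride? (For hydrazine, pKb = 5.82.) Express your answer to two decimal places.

pH = 4.58

N2H5+ is the conjugate acid of the weak base N2H4.
Kb = 10^(−5.82) = 1.51 × 10^-6
Ka = Kw/Kb = 1.0×10^-14 / 1.51 × 10^-6 = 6.62 × 10^-9
Let x = [H+] at equilibrium. Ka = x²/(0.106 − x).
Assume x ≪ 0.106: x ≈ √(6.62 × 10^-9 × 0.106) = 2.65 × 10^-5 M
pH = −log(2.65 × 10^-5) = 4.58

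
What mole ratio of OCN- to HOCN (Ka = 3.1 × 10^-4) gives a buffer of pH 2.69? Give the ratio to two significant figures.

ratio = 0.15

pKa = -log(3.1 × 10^-4) = 3.509
pH = pKa + log(r) ⇒ log(r) = 2.69 − 3.509 = -0.819
r = [OCN-]/[HOCN] = 10^(-0.819) = 0.152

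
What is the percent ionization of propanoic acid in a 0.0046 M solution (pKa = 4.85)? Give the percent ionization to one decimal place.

CH3CH2COOH ⇌ CH3CH2COO- + H+; let x = [H+] at equilibrium.
Ka = 10^(−4.85) = 1.41 × 10^-5
Ka = x²/(C₀ − x); solving the quadratic gives x = 2.48 × 10^-4 M.
% ionization = x/C₀ × 100% = 2.48 × 10^-4/0.0046 × 100% = 5.4%

5.4%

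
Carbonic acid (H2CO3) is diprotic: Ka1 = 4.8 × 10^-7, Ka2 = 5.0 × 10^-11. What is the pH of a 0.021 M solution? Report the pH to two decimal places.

pH = 4.00

Since Ka1 ≫ Ka2, the first ionization dominates [H+].
Ka1 = x²/(0.021 − x) = 4.8 × 10^-7
x ≈ √(4.8 × 10^-7 × 0.021) = 1.00 × 10^-4 M
pH = −log(1.00 × 10^-4) = 4.00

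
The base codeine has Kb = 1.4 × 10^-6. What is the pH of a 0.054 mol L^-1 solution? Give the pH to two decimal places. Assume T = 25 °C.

pH = 10.44

C18H21NO3 + H2O ⇌ C18H22NO3+ + OH-
From the ICE table, Kb = [OH-]²/(0.054 − [OH-]) = 1.4 × 10^-6.
Neglecting [OH-] in the denominator: [OH-] = √(1.4 × 10^-6 × 0.054) = 2.75 × 10^-4 M
pOH = 3.56, so pH = 14.00 − pOH = 10.44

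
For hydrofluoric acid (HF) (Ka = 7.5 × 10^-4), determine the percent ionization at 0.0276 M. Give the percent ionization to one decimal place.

15.2%

HF ⇌ F- + H+; let x = [H+] at equilibrium.
Ka = x²/(C₀ − x); solving the quadratic gives x = 4.19 × 10^-3 M.
% ionization = x/C₀ × 100% = 4.19 × 10^-3/0.0276 × 100% = 15.2%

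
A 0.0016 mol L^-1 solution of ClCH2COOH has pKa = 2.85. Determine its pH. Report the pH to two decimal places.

pH = 3.02

ClCH2COOH ⇌ ClCH2COO- + H+
Ka = 10^(−2.85) = 1.41 × 10^-3
From the ICE table, Ka = [H+]²/(0.0016 − [H+]) = 1.41 × 10^-3.
Here C₀/Ka ≈ 1.13, so the small-[H+] approximation fails. Use the quadratic:
[H+] = [−0.00141 + √(0.00141² + 9.02e-06)]/2 = 9.54 × 10^-4 M
pH = −log(9.54 × 10^-4) = 3.02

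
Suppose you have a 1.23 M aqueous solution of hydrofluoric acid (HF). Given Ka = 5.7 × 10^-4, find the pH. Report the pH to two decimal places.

pH = 1.58

HF ⇌ F- + H+
Ka = [H+]²/(1.23 − [H+]) = 5.7 × 10^-4
Assume [H+] ≪ 1.23: [H+] ≈ √(5.7 × 10^-4 × 1.23) = 2.65 × 10^-2 M
Check: 2.2% ionized — well under 5%, approximation valid.
pH = −log(2.65 × 10^-2) = 1.58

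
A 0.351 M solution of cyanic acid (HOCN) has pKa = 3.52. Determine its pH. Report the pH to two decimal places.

HOCN ⇌ OCN- + H+
Ka = 10^(−3.52) = 3.02 × 10^-4
From the ICE table, Ka = [H+]²/(0.351 − [H+]) = 3.02 × 10^-4.
Since Ka ≪ C₀, [H+] ≈ √(Ka·C₀) = 1.03 × 10^-2 M.
Check: 2.9% ionized — well under 5%, approximation valid.
pH = −log[H+] = −log(1.03 × 10^-2) = 1.99

pH = 1.99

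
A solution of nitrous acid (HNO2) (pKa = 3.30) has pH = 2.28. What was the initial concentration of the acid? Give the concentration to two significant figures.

C₀ = 6.0 × 10^-2 M

[H+] = 10^(-2.28) = 5.25 × 10^-3 M = x
Ka = 10^(−3.30) = 5.01 × 10^-4
Ka = x²/(C₀ − x) ⇒ C₀ = x + x²/Ka
C₀ = 5.25 × 10^-3 + (5.25 × 10^-3)²/(5.01 × 10^-4) = 6.03 × 10^-2 M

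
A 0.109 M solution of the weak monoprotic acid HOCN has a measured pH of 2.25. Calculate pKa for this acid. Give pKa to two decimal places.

[H+] = 10^(-2.25) = 5.62 × 10^-3 M
At equilibrium [HA] = 0.109 − 5.62 × 10^-3 = 1.03 × 10^-1 M
Ka = [H+][A-]/[HA] = (5.62 × 10^-3)² / 1.03 × 10^-1 = 3.07 × 10^-4
pKa = -log(3.07 × 10^-4) = 3.51

pKa = 3.51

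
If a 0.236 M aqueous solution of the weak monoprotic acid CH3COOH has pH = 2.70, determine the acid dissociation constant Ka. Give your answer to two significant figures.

[H+] = 10^(-2.70) = 2.00 × 10^-3 M
At equilibrium [HA] = 0.236 − 2.00 × 10^-3 = 2.34 × 10^-1 M
Ka = [H+][A-]/[HA] = (2.00 × 10^-3)² / 2.34 × 10^-1 = 1.7 × 10^-5

Ka = 1.7 × 10^-5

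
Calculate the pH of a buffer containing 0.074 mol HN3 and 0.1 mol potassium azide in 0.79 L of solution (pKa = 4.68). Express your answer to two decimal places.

Henderson–Hasselbalch: pH = pKa + log([N3-]/[HN3]) = 4.68 + log(0.1/0.074)
pH = 4.68 + (+0.131) = 4.81

pH = 4.81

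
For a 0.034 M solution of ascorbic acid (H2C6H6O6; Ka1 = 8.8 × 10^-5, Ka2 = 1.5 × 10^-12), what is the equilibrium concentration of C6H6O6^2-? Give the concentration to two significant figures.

1.5 × 10^-12 M

First ionization gives [H+] ≈ [HC6H6O6-] = 1.69 × 10^-3 M.
Second step: Ka2 = [H+][C6H6O6^2-]/[HC6H6O6-] ≈ [C6H6O6^2-] (since [H+] ≈ [HC6H6O6-]).
So [C6H6O6^2-] ≈ Ka2.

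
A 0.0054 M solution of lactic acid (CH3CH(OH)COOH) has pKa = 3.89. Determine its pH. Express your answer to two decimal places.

CH3CH(OH)COOH ⇌ CH3CH(OH)COO- + H+
Ka = 10^(−3.89) = 1.29 × 10^-4
From the ICE table, Ka = [H+]²/(0.0054 − [H+]) = 1.29 × 10^-4.
[H+] is not negligible relative to C₀; solve [H+]² + 0.000129·[H+] − 6.97e-07 = 0.
[H+] = [−0.000129 + √(0.000129² + 2.79e-06)]/2 = 7.73 × 10^-4 M
pH = −log(7.73 × 10^-4) = 3.11

pH = 3.11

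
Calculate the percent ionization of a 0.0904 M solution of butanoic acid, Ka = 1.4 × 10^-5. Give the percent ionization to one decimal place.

CH3(CH2)2COOH ⇌ CH3(CH2)2COO- + H+; let x = [H+] at equilibrium.
x ≈ √(Ka·C₀) = √(1.4 × 10^-5 × 0.0904) = 1.12 × 10^-3 M
% ionization = x/C₀ × 100% = 1.12 × 10^-3/0.0904 × 100% = 1.2%

1.2%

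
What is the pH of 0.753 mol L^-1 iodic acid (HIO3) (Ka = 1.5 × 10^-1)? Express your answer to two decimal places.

HIO3 ⇌ IO3- + H+
Let x = [H+] at equilibrium. Ka = x²/(0.753 − x).
x is not negligible relative to C₀; solve x² + 0.15·x − 0.113 = 0.
x = [−0.15 + √(0.15² + 0.452)]/2 = 2.69 × 10^-1 M
pH = −log(2.69 × 10^-1) = 0.57

pH = 0.57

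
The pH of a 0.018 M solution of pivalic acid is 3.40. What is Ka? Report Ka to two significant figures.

Ka = 9.0 × 10^-6

[H+] = 10^(-3.40) = 3.98 × 10^-4 M
At equilibrium [HA] = 0.018 − 3.98 × 10^-4 = 1.76 × 10^-2 M
Ka = [H+][A-]/[HA] = (3.98 × 10^-4)² / 1.76 × 10^-2 = 9.0 × 10^-6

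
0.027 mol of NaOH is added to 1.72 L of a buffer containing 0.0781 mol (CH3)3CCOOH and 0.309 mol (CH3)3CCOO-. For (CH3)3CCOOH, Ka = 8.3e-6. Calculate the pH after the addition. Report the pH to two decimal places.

pH = 5.90

OH- converts (CH3)3CCOOH to (CH3)3CCOO-: (CH3)3CCOOH → 0.0511 mol, (CH3)3CCOO- → 0.336 mol.
pKa = −log(8.3 × 10^-6) = 5.081
Henderson–Hasselbalch with mole ratio 0.336/0.0511: pH = 5.081 + (+0.818)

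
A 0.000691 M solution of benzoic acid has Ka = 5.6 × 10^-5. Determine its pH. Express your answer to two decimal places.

pH = 3.77

C6H5COOH ⇌ C6H5COO- + H+
Ka = x²/(0.000691 − x) = 5.6 × 10^-5
The 5% rule fails; solving x² + Ka·x − Ka·C₀ = 0 exactly:
x = [−5.6e-05 + √(5.6e-05² + 1.55e-07)]/2 = 1.71 × 10^-4 M
pH = −log[H+] = −log(1.71 × 10^-4) = 3.77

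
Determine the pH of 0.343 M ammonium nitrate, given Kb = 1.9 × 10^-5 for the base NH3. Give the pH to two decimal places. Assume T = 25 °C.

pH = 4.87

NH4+ is the conjugate acid of the weak base NH3.
Ka = Kw/Kb = 1.0×10^-14 / 1.9 × 10^-5 = 5.26 × 10^-10
Let x = [H+] at equilibrium. Ka = x²/(0.343 − x).
Assume x ≪ 0.343: x ≈ √(5.26 × 10^-10 × 0.343) = 1.34 × 10^-5 M
pH = −log(1.34 × 10^-5) = 4.87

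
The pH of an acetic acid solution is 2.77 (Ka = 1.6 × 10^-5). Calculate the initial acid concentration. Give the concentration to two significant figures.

C₀ = 1.8 × 10^-1 M

[H+] = 10^(-2.77) = 1.70 × 10^-3 M = x
Ka = x²/(C₀ − x) ⇒ C₀ = x + x²/Ka
C₀ = 1.70 × 10^-3 + (1.70 × 10^-3)²/(1.6 × 10^-5) = 1.82 × 10^-1 M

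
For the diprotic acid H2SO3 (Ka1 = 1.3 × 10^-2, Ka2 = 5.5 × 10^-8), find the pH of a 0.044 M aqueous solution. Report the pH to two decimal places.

pH = 1.74

Ka1 ≫ Ka2, so treat the first dissociation as the only significant source of H+.
Ka1 = x²/(0.044 − x) = 1.3 × 10^-2
Solving the quadratic: x = (−Ka1 + √(Ka1² + 4·Ka1·C₀))/2 = 1.83 × 10^-2 M
pH = −log(1.83 × 10^-2) = 1.74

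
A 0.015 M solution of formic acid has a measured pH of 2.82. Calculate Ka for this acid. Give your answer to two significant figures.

[H+] = 10^(-2.82) = 1.51 × 10^-3 M
At equilibrium [HA] = 0.015 − 1.51 × 10^-3 = 1.35 × 10^-2 M
Ka = [H+][A-]/[HA] = (1.51 × 10^-3)² / 1.35 × 10^-2 = 1.7 × 10^-4

Ka = 1.7 × 10^-4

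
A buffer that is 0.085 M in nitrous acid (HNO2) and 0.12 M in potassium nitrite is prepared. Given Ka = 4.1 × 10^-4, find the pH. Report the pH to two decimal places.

pKa = −log(4.1 × 10^-4) = 3.387
pH = pKa + log([A⁻]/[HA]) = 3.387 + log(0.12/0.085)
pH = 3.387 + (+0.150) = 3.54

pH = 3.54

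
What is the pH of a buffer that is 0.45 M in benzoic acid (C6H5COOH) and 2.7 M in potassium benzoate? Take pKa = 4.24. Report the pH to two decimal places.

pH = pKa + log([A⁻]/[HA]) = 4.24 + log(2.7/0.45)
pH = 4.24 + (+0.778) = 5.02

pH = 5.02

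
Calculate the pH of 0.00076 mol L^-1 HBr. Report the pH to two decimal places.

HBr is a strong acid and dissociates completely, so [H+] = 0.00076 M.
pH = -log(0.00076) = 3.12

pH = 3.12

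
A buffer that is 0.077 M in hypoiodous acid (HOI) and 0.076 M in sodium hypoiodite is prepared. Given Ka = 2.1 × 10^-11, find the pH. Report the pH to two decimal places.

pKa = −log(2.1 × 10^-11) = 10.678
Using pH = pKa + log([base]/[acid]) with [base]/[acid] = 0.076/0.077:
pH = 10.678 + (-0.006) = 10.67

pH = 10.67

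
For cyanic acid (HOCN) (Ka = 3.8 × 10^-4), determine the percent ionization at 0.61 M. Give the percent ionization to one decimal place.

2.5%

HOCN ⇌ OCN- + H+; let x = [H+] at equilibrium.
x ≈ √(Ka·C₀) = √(3.8 × 10^-4 × 0.61) = 1.52 × 10^-2 M
% ionization = x/C₀ × 100% = 1.52 × 10^-2/0.61 × 100% = 2.5%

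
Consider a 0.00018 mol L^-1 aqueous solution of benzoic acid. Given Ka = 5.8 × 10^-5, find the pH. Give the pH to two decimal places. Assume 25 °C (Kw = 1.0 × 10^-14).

pH = 4.11

C6H5COOH ⇌ C6H5COO- + H+
Ka = [H+]²/(0.00018 − [H+]) = 5.8 × 10^-5
Here C₀/Ka ≈ 3.1, so the small-[H+] approximation fails. Use the quadratic:
[H+] = [−5.8e-05 + √(5.8e-05² + 4.18e-08)]/2 = 7.72 × 10^-5 M
pH = −log[H+] = −log(7.72 × 10^-5) = 4.11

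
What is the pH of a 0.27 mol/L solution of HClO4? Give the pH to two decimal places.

HClO4 is a strong acid and dissociates completely, so [H+] = 0.27 M.
pH = -log(0.27) = 0.57

pH = 0.57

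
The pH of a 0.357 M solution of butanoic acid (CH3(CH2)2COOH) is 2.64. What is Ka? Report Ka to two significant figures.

[H+] = 10^(-2.64) = 2.29 × 10^-3 M
At equilibrium [HA] = 0.357 − 2.29 × 10^-3 = 3.55 × 10^-1 M
Ka = [H+][A-]/[HA] = (2.29 × 10^-3)² / 3.55 × 10^-1 = 1.5 × 10^-5

Ka = 1.5 × 10^-5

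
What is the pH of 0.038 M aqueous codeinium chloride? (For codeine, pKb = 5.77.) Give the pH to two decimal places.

C18H22NO3+ is the conjugate acid of the weak base C18H21NO3.
Kb = 10^(−5.77) = 1.70 × 10^-6
Ka = Kw/Kb = 1.0×10^-14 / 1.70 × 10^-6 = 5.88 × 10^-9
Ka = x²/(0.038 − x) = 5.88 × 10^-9
Since Ka ≪ C₀, x ≈ √(Ka·C₀) = 1.49 × 10^-5 M.
pH = −log(1.49 × 10^-5) = 4.83

pH = 4.83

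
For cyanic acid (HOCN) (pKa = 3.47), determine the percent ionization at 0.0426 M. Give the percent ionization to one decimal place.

HOCN ⇌ OCN- + H+; let x = [H+] at equilibrium.
Ka = 10^(−3.47) = 3.39 × 10^-4
Ka = x²/(C₀ − x); solving the quadratic gives x = 3.63 × 10^-3 M.
Fraction ionized = 3.63 × 10^-3 / 0.0426 = 0.0852 → 8.5%

8.5%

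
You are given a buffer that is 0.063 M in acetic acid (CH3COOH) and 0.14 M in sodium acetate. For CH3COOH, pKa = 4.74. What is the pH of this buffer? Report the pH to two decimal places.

Using pH = pKa + log([base]/[acid]) with [base]/[acid] = 0.14/0.063:
pH = 4.74 + (+0.347) = 5.09

pH = 5.09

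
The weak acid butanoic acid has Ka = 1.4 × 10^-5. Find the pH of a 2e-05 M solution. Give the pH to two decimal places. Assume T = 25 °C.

pH = 4.95

CH3(CH2)2COOH ⇌ CH3(CH2)2COO- + H+
From the ICE table, Ka = [H+]²/(2e-05 − [H+]) = 1.4 × 10^-5.
Here C₀/Ka ≈ 1.43, so the small-[H+] approximation fails. Use the quadratic:
[H+] = [−1.4e-05 + √(1.4e-05² + 1.12e-09)]/2 = 1.11 × 10^-5 M
pH = −log(1.11 × 10^-5) = 4.95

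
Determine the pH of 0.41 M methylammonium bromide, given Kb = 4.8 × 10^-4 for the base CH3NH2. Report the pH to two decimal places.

pH = 5.53

CH3NH3+ is the conjugate acid of the weak base CH3NH2.
Ka = Kw/Kb = 1.0×10^-14 / 4.8 × 10^-4 = 2.08 × 10^-11
From the ICE table, Ka = [H+]²/(0.41 − [H+]) = 2.08 × 10^-11.
Assume [H+] ≪ 0.41: [H+] ≈ √(2.08 × 10^-11 × 0.41) = 2.92 × 10^-6 M
Check: 0.00071% ionized — well under 5%, approximation valid.
pH = −log[H+] = −log(2.92 × 10^-6) = 5.53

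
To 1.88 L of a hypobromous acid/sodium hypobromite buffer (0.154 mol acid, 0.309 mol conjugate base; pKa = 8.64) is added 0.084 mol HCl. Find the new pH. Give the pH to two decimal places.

pH = 8.62

After neutralization: n(HOBr) = 0.238 mol, n(OBr-) = 0.225 mol.
pH = pKa + log([A⁻]/[HA]) = 8.64 + log(0.225/0.238) = 8.64 -0.024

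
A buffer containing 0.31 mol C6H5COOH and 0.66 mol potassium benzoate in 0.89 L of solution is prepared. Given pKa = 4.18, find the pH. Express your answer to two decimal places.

Henderson–Hasselbalch: pH = pKa + log([C6H5COO-]/[C6H5COOH]) = 4.18 + log(0.66/0.31)
pH = 4.18 + (+0.328) = 4.51

pH = 4.51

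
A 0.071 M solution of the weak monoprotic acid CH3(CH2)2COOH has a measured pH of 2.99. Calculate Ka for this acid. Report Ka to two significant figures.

Ka = 1.5 × 10^-5

[H+] = 10^(-2.99) = 1.02 × 10^-3 M
At equilibrium [HA] = 0.071 − 1.02 × 10^-3 = 7.00 × 10^-2 M
Ka = [H+][A-]/[HA] = (1.02 × 10^-3)² / 7.00 × 10^-2 = 1.5 × 10^-5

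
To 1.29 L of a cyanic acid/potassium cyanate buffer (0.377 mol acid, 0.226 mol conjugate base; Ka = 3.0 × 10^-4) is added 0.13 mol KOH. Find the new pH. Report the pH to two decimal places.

pH = 3.68

After neutralization: n(HOCN) = 0.247 mol, n(OCN-) = 0.356 mol.
pKa = −log(3.0 × 10^-4) = 3.523
pH = pKa + log(n_OCN-/n_HOCN) = 3.523 + log(0.356/0.247) = 3.523 + (+0.159)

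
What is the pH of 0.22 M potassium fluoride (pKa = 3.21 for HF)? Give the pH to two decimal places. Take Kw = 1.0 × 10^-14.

F- is the conjugate base of the weak acid HF.
Ka = 10^(−3.21) = 6.17 × 10^-4
Kb = Kw/Ka = 1.0×10^-14 / 6.17 × 10^-4 = 1.62 × 10^-11
Kb = x²/(0.22 − x) = 1.62 × 10^-11
Neglecting x in the denominator: x = √(1.62 × 10^-11 × 0.22) = 1.89 × 10^-6 M
Check: 0.00086% ionized — well under 5%, approximation valid.
pOH = 5.72, so pH = 14.00 − pOH = 8.28

pH = 8.28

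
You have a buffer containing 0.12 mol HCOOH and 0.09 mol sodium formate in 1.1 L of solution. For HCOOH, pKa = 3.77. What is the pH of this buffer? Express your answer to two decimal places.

Henderson–Hasselbalch: pH = pKa + log([HCOO-]/[HCOOH]) = 3.77 + log(0.09/0.12)
pH = 3.77 + (-0.125) = 3.65

pH = 3.65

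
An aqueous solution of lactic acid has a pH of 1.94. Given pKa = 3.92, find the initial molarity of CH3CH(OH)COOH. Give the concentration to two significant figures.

C₀ = 1.1 M

[H+] = 10^(-1.94) = 1.15 × 10^-2 M = x
Ka = 10^(−3.92) = 1.20 × 10^-4
Ka = x²/(C₀ − x) ⇒ C₀ = x + x²/Ka
C₀ = 1.15 × 10^-2 + (1.15 × 10^-2)²/(1.20 × 10^-4) = 1.11 M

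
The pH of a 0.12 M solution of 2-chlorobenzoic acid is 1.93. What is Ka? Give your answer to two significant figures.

Ka = 1.3 × 10^-3

[H+] = 10^(-1.93) = 1.17 × 10^-2 M
At equilibrium [HA] = 0.12 − 1.17 × 10^-2 = 1.08 × 10^-1 M
Ka = [H+][A-]/[HA] = (1.17 × 10^-2)² / 1.08 × 10^-1 = 1.3 × 10^-3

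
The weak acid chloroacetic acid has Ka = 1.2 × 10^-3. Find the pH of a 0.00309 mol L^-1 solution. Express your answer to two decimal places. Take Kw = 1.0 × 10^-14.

pH = 2.85

ClCH2COOH ⇌ ClCH2COO- + H+
From the ICE table, Ka = x²/(0.00309 − x) = 1.2 × 10^-3.
Here C₀/Ka ≈ 2.58, so the small-x approximation fails. Use the quadratic:
x = [−0.0012 + √(0.0012² + 1.48e-05)]/2 = 1.42 × 10^-3 M
pH = −log[H+] = −log(1.42 × 10^-3) = 2.85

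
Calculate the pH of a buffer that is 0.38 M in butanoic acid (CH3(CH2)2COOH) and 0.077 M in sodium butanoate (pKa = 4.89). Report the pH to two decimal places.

pH = 4.20

pH = pKa + log([A⁻]/[HA]) = 4.89 + log(0.077/0.38)
pH = 4.89 + (-0.693) = 4.20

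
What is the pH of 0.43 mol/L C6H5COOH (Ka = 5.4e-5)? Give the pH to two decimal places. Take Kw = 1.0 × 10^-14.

C6H5COOH ⇌ C6H5COO- + H+
Let x = [H+] at equilibrium. Ka = x²/(0.43 − x).
Since Ka ≪ C₀, x ≈ √(Ka·C₀) = 4.82 × 10^-3 M.
(x/C₀ = 1.1% < 5%, so the approximation holds.)
pH = −log(4.82 × 10^-3) = 2.32

pH = 2.32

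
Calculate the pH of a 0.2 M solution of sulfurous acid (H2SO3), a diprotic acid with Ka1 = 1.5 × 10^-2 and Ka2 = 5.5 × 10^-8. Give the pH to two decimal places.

Ka1 ≫ Ka2, so treat the first dissociation as the only significant source of H+.
Ka1 = x²/(0.2 − x) = 1.5 × 10^-2
Solving the quadratic: x = (−Ka1 + √(Ka1² + 4·Ka1·C₀))/2 = 4.78 × 10^-2 M
pH = −log(4.78 × 10^-2) = 1.32

pH = 1.32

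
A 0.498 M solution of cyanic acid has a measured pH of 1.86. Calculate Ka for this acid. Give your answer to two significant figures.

Ka = 3.9 × 10^-4

[H+] = 10^(-1.86) = 1.38 × 10^-2 M
At equilibrium [HA] = 0.498 − 1.38 × 10^-2 = 4.84 × 10^-1 M
Ka = [H+][A-]/[HA] = (1.38 × 10^-2)² / 4.84 × 10^-1 = 3.9 × 10^-4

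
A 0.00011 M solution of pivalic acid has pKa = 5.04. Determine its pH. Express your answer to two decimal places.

(CH3)3CCOOH ⇌ (CH3)3CCOO- + H+
Ka = 10^(−5.04) = 9.12 × 10^-6
Let x = [H+] at equilibrium. Ka = x²/(0.00011 − x).
Here C₀/Ka ≈ 12.1, so the small-x approximation fails. Use the quadratic:
x = (−Ka + √(Ka² + 4·Ka·C₀))/2 = 2.74 × 10^-5 M
pH = −log(2.74 × 10^-5) = 4.56

pH = 4.56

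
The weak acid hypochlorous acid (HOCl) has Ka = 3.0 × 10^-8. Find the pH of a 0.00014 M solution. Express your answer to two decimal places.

HOCl ⇌ OCl- + H+
Ka = x²/(0.00014 − x) = 3.0 × 10^-8
Assume x ≪ 0.00014: x ≈ √(3.0 × 10^-8 × 0.00014) = 2.05 × 10^-6 M
pH = −log(2.05 × 10^-6) = 5.69

pH = 5.69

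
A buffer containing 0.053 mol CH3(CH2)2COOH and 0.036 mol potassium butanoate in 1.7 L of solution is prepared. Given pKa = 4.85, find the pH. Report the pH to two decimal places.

pH = 4.68

pH = pKa + log([A⁻]/[HA]) = 4.85 + log(0.036/0.053)
pH = 4.85 + (-0.168) = 4.68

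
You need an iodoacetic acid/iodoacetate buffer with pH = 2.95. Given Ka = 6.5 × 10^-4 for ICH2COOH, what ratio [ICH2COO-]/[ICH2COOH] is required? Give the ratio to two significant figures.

ratio = 0.58

pKa = -log(6.5 × 10^-4) = 3.187
pH = pKa + log(r) ⇒ log(r) = 2.95 − 3.187 = -0.237
r = [ICH2COO-]/[ICH2COOH] = 10^(-0.237) = 0.579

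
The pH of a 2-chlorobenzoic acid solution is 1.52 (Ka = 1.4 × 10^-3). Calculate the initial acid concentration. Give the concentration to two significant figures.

C₀ = 6.8 × 10^-1 M

[H+] = 10^(-1.52) = 3.02 × 10^-2 M = x
Ka = x²/(C₀ − x) ⇒ C₀ = x + x²/Ka
C₀ = 3.02 × 10^-2 + (3.02 × 10^-2)²/(1.4 × 10^-3) = 6.82 × 10^-1 M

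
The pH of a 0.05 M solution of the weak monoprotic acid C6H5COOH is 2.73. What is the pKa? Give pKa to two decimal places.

[H+] = 10^(-2.73) = 1.86 × 10^-3 M
At equilibrium [HA] = 0.05 − 1.86 × 10^-3 = 4.81 × 10^-2 M
Ka = [H+][A-]/[HA] = (1.86 × 10^-3)² / 4.81 × 10^-2 = 7.19 × 10^-5
pKa = -log(7.19 × 10^-5) = 4.14

pKa = 4.14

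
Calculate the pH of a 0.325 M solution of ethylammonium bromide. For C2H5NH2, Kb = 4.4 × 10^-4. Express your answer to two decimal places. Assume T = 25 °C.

C2H5NH3+ is the conjugate acid of the weak base C2H5NH2.
Ka = Kw/Kb = 1.0×10^-14 / 4.4 × 10^-4 = 2.27 × 10^-11
From the ICE table, Ka = [H+]²/(0.325 − [H+]) = 2.27 × 10^-11.
Assume [H+] ≪ 0.325: [H+] ≈ √(2.27 × 10^-11 × 0.325) = 2.72 × 10^-6 M
Check: 0.00084% ionized — well under 5%, approximation valid.
pH = −log[H+] = −log(2.72 × 10^-6) = 5.57

pH = 5.57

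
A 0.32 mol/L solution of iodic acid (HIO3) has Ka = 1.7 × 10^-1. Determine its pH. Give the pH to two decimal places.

pH = 0.79

HIO3 ⇌ IO3- + H+
Ka = [H+]²/(0.32 − [H+]) = 1.7 × 10^-1
[H+] is not negligible relative to C₀; solve [H+]² + 0.17·[H+] − 0.0544 = 0.
[H+] = [−0.17 + √(0.17² + 0.218)]/2 = 1.63 × 10^-1 M
pH = −log(1.63 × 10^-1) = 0.79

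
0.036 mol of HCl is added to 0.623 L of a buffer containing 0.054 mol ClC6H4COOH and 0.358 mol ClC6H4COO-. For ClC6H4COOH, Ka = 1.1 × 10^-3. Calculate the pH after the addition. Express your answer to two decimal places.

Added H+ converts ClC6H4COO- to ClC6H4COOH: ClC6H4COOH → 0.09 mol, ClC6H4COO- → 0.322 mol.
pKa = −log(1.1 × 10^-3) = 2.959
pH = pKa + log(n_ClC6H4COO-/n_ClC6H4COOH) = 2.959 + log(0.322/0.09) = 2.959 + (+0.554)

pH = 3.51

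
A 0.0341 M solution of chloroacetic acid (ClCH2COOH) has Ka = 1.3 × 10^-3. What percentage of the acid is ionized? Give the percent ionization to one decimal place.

17.7%

ClCH2COOH ⇌ ClCH2COO- + H+; let x = [H+] at equilibrium.
Solve x² + 0.0013x − 4.43e-05 = 0 → x = 6.04 × 10^-3 M
Fraction ionized = 6.04 × 10^-3 / 0.0341 = 0.1771 → 17.7%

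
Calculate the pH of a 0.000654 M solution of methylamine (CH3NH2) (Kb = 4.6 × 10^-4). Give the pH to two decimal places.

pH = 10.56

CH3NH2 + H2O ⇌ CH3NH3+ + OH-
From the ICE table, Kb = [OH-]²/(0.000654 − [OH-]) = 4.6 × 10^-4.
The 5% rule fails; solving [OH-]² + Kb·[OH-] − Kb·C₀ = 0 exactly:
[OH-] = (−Kb + √(Kb² + 4·Kb·C₀))/2 = 3.65 × 10^-4 M
pOH = −log(3.65 × 10^-4) = 3.44; pH = 14.00 − 3.44 = 10.56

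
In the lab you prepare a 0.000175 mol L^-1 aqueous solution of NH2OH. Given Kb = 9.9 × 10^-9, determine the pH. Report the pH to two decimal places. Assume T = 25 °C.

pH = 8.12

NH2OH + H2O ⇌ NH3OH+ + OH-
Kb = x²/(0.000175 − x) = 9.9 × 10^-9
Since Kb ≪ C₀, x ≈ √(Kb·C₀) = 1.32 × 10^-6 M.
(x/C₀ = 0.75% < 5%, so the approximation holds.)
pOH = −log(1.32 × 10^-6) = 5.88; pH = 14.00 − 5.88 = 8.12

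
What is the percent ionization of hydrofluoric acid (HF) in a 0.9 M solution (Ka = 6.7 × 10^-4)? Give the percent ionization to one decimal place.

HF ⇌ F- + H+; let x = [H+] at equilibrium.
x ≈ √(Ka·C₀) = √(6.7 × 10^-4 × 0.9) = 2.46 × 10^-2 M
Fraction ionized = 2.46 × 10^-2 / 0.9 = 0.0273 → 2.7%

2.7%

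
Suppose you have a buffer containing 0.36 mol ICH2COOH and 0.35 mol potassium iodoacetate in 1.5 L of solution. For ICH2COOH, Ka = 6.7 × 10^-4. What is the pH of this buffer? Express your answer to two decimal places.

pKa = −log(6.7 × 10^-4) = 3.174
Using pH = pKa + log([base]/[acid]) with [base]/[acid] = 0.35/0.36:
pH = 3.174 + (-0.012) = 3.16

pH = 3.16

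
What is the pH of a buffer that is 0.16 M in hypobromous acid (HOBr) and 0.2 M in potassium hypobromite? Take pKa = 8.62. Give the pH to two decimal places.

Using pH = pKa + log([base]/[acid]) with [base]/[acid] = 0.2/0.16:
pH = 8.62 + (+0.097) = 8.72

pH = 8.72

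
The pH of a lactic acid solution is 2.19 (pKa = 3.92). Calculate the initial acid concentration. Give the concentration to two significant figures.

[H+] = 10^(-2.19) = 6.46 × 10^-3 M = x
Ka = 10^(−3.92) = 1.20 × 10^-4
Ka = x²/(C₀ − x) ⇒ C₀ = x + x²/Ka
C₀ = 6.46 × 10^-3 + (6.46 × 10^-3)²/(1.20 × 10^-4) = 3.54 × 10^-1 M

C₀ = 3.5 × 10^-1 M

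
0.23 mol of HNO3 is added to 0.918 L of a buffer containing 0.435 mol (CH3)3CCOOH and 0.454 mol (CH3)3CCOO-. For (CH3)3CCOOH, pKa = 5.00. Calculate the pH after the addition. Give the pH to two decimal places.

pH = 4.53

Added H+ converts (CH3)3CCOO- to (CH3)3CCOOH: (CH3)3CCOOH → 0.665 mol, (CH3)3CCOO- → 0.224 mol.
Henderson–Hasselbalch with mole ratio 0.224/0.665: pH = 5.00 + (-0.473)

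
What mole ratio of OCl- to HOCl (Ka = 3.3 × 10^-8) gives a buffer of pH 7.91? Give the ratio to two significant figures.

ratio = 2.7

pKa = -log(3.3 × 10^-8) = 7.481
pH = pKa + log(r) ⇒ log(r) = 7.91 − 7.481 = +0.429
r = [OCl-]/[HOCl] = 10^(+0.429) = 2.69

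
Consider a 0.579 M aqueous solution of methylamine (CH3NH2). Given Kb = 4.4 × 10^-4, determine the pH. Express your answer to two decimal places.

CH3NH2 + H2O ⇌ CH3NH3+ + OH-
From the ICE table, Kb = [OH-]²/(0.579 − [OH-]) = 4.4 × 10^-4.
Assume [OH-] ≪ 0.579: [OH-] ≈ √(4.4 × 10^-4 × 0.579) = 1.60 × 10^-2 M
([OH-]/C₀ = 2.8% < 5%, so the approximation holds.)
pOH = 1.80, so pH = 14.00 − pOH = 12.20

pH = 12.20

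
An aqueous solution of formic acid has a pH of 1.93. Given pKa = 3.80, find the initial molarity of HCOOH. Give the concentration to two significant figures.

C₀ = 8.8 × 10^-1 M

[H+] = 10^(-1.93) = 1.17 × 10^-2 M = x
Ka = 10^(−3.80) = 1.58 × 10^-4
Ka = x²/(C₀ − x) ⇒ C₀ = x + x²/Ka
C₀ = 1.17 × 10^-2 + (1.17 × 10^-2)²/(1.58 × 10^-4) = 8.78 × 10^-1 M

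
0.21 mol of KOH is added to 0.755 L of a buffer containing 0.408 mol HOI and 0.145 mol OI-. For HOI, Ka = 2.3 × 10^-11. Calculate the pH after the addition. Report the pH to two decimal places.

pH = 10.89

OH- converts HOI to OI-: HOI → 0.198 mol, OI- → 0.355 mol.
pKa = −log(2.3 × 10^-11) = 10.638
pH = pKa + log(n_OI-/n_HOI) = 10.638 + log(0.355/0.198) = 10.638 + (+0.254)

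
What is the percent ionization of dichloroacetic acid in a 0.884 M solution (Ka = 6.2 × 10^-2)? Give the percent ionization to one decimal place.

23.2%

Cl2CHCOOH ⇌ Cl2CHCOO- + H+; let x = [H+] at equilibrium.
Ka = x²/(C₀ − x); solving the quadratic gives x = 2.05 × 10^-1 M.
% ionization = x/C₀ × 100% = 2.05 × 10^-1/0.884 × 100% = 23.2%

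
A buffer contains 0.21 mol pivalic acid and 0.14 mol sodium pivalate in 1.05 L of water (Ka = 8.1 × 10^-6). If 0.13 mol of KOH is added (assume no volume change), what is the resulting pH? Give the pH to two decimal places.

pH = 5.62

After neutralization: n((CH3)3CCOOH) = 0.08 mol, n((CH3)3CCOO-) = 0.27 mol.
pKa = −log(8.1 × 10^-6) = 5.092
pH = pKa + log(n_(CH3)3CCOO-/n_(CH3)3CCOOH) = 5.092 + log(0.27/0.08) = 5.092 + (+0.528)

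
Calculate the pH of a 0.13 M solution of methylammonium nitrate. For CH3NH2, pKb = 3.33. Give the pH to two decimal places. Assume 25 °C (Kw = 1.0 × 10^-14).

CH3NH3+ is the conjugate acid of the weak base CH3NH2.
Kb = 10^(−3.33) = 4.68 × 10^-4
Ka = Kw/Kb = 1.0×10^-14 / 4.68 × 10^-4 = 2.14 × 10^-11
Let x = [H+] at equilibrium. Ka = x²/(0.13 − x).
Since Ka ≪ C₀, x ≈ √(Ka·C₀) = 1.67 × 10^-6 M.
pH = −log[H+] = −log(1.67 × 10^-6) = 5.78

pH = 5.78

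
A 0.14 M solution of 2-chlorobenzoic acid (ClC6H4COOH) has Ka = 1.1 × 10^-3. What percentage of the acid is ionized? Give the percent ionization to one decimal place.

ClC6H4COOH ⇌ ClC6H4COO- + H+; let x = [H+] at equilibrium.
Ka = x²/(C₀ − x); solving the quadratic gives x = 1.19 × 10^-2 M.
Fraction ionized = 1.19 × 10^-2 / 0.14 = 0.0850 → 8.5%

8.5%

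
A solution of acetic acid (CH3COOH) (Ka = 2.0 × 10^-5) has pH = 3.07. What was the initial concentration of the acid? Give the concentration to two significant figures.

C₀ = 3.7 × 10^-2 M

[H+] = 10^(-3.07) = 8.51 × 10^-4 M = x
Ka = x²/(C₀ − x) ⇒ C₀ = x + x²/Ka
C₀ = 8.51 × 10^-4 + (8.51 × 10^-4)²/(2.0 × 10^-5) = 3.71 × 10^-2 M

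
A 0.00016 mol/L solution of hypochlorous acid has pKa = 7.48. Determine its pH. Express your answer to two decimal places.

HOCl ⇌ OCl- + H+
Ka = 10^(−7.48) = 3.31 × 10^-8
Ka = [H+]²/(0.00016 − [H+]) = 3.31 × 10^-8
Since Ka ≪ C₀, [H+] ≈ √(Ka·C₀) = 2.30 × 10^-6 M.
pH = −log(2.30 × 10^-6) = 5.64

pH = 5.64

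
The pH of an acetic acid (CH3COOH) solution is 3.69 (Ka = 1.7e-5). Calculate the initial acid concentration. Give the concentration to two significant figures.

C₀ = 2.7 × 10^-3 M

[H+] = 10^(-3.69) = 2.04 × 10^-4 M = x
Ka = x²/(C₀ − x) ⇒ C₀ = x + x²/Ka
C₀ = 2.04 × 10^-4 + (2.04 × 10^-4)²/(1.7 × 10^-5) = 2.65 × 10^-3 M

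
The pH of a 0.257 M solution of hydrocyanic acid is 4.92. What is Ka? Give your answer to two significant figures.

Ka = 5.6 × 10^-10

[H+] = 10^(-4.92) = 1.20 × 10^-5 M
At equilibrium [HA] = 0.257 − 1.20 × 10^-5 = 2.57 × 10^-1 M
Ka = [H+][A-]/[HA] = (1.20 × 10^-5)² / 2.57 × 10^-1 = 5.6 × 10^-10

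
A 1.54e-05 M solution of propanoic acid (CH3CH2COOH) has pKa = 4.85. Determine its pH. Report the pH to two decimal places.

CH3CH2COOH ⇌ CH3CH2COO- + H+
Ka = 10^(−4.85) = 1.41 × 10^-5
Ka = x²/(1.54e-05 − x) = 1.41 × 10^-5
Here C₀/Ka ≈ 1.09, so the small-x approximation fails. Use the quadratic:
x = [−1.41e-05 + √(1.41e-05² + 8.69e-10)]/2 = 9.29 × 10^-6 M
pH = −log(9.29 × 10^-6) = 5.03

pH = 5.03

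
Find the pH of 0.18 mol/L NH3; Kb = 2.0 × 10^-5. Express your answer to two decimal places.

NH3 + H2O ⇌ NH4+ + OH-
Kb = [OH-]²/(0.18 − [OH-]) = 2.0 × 10^-5
Assume [OH-] ≪ 0.18: [OH-] ≈ √(2.0 × 10^-5 × 0.18) = 1.90 × 10^-3 M
pOH = 2.72, so pH = 14.00 − pOH = 11.28

pH = 11.28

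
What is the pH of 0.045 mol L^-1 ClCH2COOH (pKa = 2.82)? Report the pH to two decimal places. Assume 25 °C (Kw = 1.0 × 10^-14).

pH = 2.12

ClCH2COOH ⇌ ClCH2COO- + H+
Ka = 10^(−2.82) = 1.51 × 10^-3
From the ICE table, Ka = [H+]²/(0.045 − [H+]) = 1.51 × 10^-3.
[H+] is not negligible relative to C₀; solve [H+]² + 0.00151·[H+] − 6.79e-05 = 0.
[H+] = (−Ka + √(Ka² + 4·Ka·C₀))/2 = 7.52 × 10^-3 M
pH = −log(7.52 × 10^-3) = 2.12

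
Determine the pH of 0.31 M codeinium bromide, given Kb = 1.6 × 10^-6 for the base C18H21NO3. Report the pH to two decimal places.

C18H22NO3+ is the conjugate acid of the weak base C18H21NO3.
Ka = Kw/Kb = 1.0×10^-14 / 1.6 × 10^-6 = 6.25 × 10^-9
Ka = x²/(0.31 − x) = 6.25 × 10^-9
Assume x ≪ 0.31: x ≈ √(6.25 × 10^-9 × 0.31) = 4.40 × 10^-5 M
pH = −log[H+] = −log(4.40 × 10^-5) = 4.36

pH = 4.36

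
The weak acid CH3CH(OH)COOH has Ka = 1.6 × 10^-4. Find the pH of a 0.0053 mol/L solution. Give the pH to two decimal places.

pH = 3.07

CH3CH(OH)COOH ⇌ CH3CH(OH)COO- + H+
Ka = [H+]²/(0.0053 − [H+]) = 1.6 × 10^-4
[H+] is not negligible relative to C₀; solve [H+]² + 0.00016·[H+] − 8.48e-07 = 0.
[H+] = [−0.00016 + √(0.00016² + 3.39e-06)]/2 = 8.44 × 10^-4 M
pH = −log[H+] = −log(8.44 × 10^-4) = 3.07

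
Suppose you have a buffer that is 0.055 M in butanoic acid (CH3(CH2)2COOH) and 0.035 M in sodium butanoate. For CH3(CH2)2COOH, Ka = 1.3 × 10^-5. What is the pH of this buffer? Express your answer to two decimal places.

pH = 4.69

pKa = −log(1.3 × 10^-5) = 4.886
pH = pKa + log([A⁻]/[HA]) = 4.886 + log(0.035/0.055)
pH = 4.886 + (-0.196) = 4.69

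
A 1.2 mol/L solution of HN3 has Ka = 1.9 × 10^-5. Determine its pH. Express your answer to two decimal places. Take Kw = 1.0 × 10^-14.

pH = 2.32

HN3 ⇌ N3- + H+
From the ICE table, Ka = x²/(1.2 − x) = 1.9 × 10^-5.
Neglecting x in the denominator: x = √(1.9 × 10^-5 × 1.2) = 4.77 × 10^-3 M
(x/C₀ = 0.4% < 5%, so the approximation holds.)
pH = −log(4.77 × 10^-3) = 2.32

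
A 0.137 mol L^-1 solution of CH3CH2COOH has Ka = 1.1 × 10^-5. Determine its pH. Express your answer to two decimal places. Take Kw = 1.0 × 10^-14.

CH3CH2COOH ⇌ CH3CH2COO- + H+
Let x = [H+] at equilibrium. Ka = x²/(0.137 − x).
Assume x ≪ 0.137: x ≈ √(1.1 × 10^-5 × 0.137) = 1.23 × 10^-3 M
pH = −log[H+] = −log(1.23 × 10^-3) = 2.91

pH = 2.91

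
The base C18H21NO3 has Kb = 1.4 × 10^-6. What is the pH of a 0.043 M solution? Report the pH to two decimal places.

pH = 10.39

C18H21NO3 + H2O ⇌ C18H22NO3+ + OH-
Kb = [OH-]²/(0.043 − [OH-]) = 1.4 × 10^-6
Assume [OH-] ≪ 0.043: [OH-] ≈ √(1.4 × 10^-6 × 0.043) = 2.45 × 10^-4 M
Check: 0.57% ionized — well under 5%, approximation valid.
pOH = 3.61, so pH = 14.00 − pOH = 10.39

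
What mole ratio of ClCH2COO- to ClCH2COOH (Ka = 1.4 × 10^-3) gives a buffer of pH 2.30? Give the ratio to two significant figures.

pKa = -log(1.4 × 10^-3) = 2.854
pH = pKa + log(r) ⇒ log(r) = 2.30 − 2.854 = -0.554
r = [ClCH2COO-]/[ClCH2COOH] = 10^(-0.554) = 0.279

ratio = 0.28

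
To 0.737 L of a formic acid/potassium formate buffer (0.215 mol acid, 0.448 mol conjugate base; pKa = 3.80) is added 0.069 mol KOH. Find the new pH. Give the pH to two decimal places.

OH- converts HCOOH to HCOO-: HCOOH → 0.146 mol, HCOO- → 0.517 mol.
pH = pKa + log([A⁻]/[HA]) = 3.80 + log(0.517/0.146) = 3.80 +0.549

pH = 4.35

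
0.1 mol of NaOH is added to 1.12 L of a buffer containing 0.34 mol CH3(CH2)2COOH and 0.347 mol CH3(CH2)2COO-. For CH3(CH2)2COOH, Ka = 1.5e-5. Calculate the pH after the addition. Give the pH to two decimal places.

After neutralization: n(CH3(CH2)2COOH) = 0.24 mol, n(CH3(CH2)2COO-) = 0.447 mol.
pKa = −log(1.5 × 10^-5) = 4.824
pH = pKa + log(n_CH3(CH2)2COO-/n_CH3(CH2)2COOH) = 4.824 + log(0.447/0.24) = 4.824 + (+0.270)

pH = 5.09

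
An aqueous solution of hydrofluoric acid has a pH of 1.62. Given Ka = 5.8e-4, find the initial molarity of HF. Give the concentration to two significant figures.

C₀ = 1.0 M

[H+] = 10^(-1.62) = 2.40 × 10^-2 M = x
Ka = x²/(C₀ − x) ⇒ C₀ = x + x²/Ka
C₀ = 2.40 × 10^-2 + (2.40 × 10^-2)²/(5.8 × 10^-4) = 1.02 M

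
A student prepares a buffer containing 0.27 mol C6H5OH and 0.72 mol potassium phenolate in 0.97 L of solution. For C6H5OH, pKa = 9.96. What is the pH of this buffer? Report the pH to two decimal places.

pH = 10.39

Using pH = pKa + log([base]/[acid]) with [base]/[acid] = 0.72/0.27:
pH = 9.96 + (+0.426) = 10.39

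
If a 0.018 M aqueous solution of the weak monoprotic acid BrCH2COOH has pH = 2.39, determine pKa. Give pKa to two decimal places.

[H+] = 10^(-2.39) = 4.07 × 10^-3 M
At equilibrium [HA] = 0.018 − 4.07 × 10^-3 = 1.39 × 10^-2 M
Ka = [H+][A-]/[HA] = (4.07 × 10^-3)² / 1.39 × 10^-2 = 1.19 × 10^-3
pKa = -log(1.19 × 10^-3) = 2.92

pKa = 2.92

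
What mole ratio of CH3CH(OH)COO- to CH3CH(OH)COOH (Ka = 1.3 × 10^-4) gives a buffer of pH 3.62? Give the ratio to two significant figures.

ratio = 0.54

pKa = -log(1.3 × 10^-4) = 3.886
pH = pKa + log(r) ⇒ log(r) = 3.62 − 3.886 = -0.266
r = [CH3CH(OH)COO-]/[CH3CH(OH)COOH] = 10^(-0.266) = 0.542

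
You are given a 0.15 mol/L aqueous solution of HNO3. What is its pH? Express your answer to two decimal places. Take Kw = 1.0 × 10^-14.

HNO3 is a strong acid and dissociates completely, so [H+] = 0.15 M.
pH = -log(0.15) = 0.82

pH = 0.82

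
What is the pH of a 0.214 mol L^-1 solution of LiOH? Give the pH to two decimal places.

pH = 13.33

LiOH is a strong base; [OH-] = 0.214 M.
pOH = -log(0.214) = 0.67
pH = 14.00 - 0.67 = 13.33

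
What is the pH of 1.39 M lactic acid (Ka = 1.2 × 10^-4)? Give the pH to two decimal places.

CH3CH(OH)COOH ⇌ CH3CH(OH)COO- + H+
From the ICE table, Ka = x²/(1.39 − x) = 1.2 × 10^-4.
Since Ka ≪ C₀, x ≈ √(Ka·C₀) = 1.29 × 10^-2 M.
pH = −log[H+] = −log(1.29 × 10^-2) = 1.89

pH = 1.89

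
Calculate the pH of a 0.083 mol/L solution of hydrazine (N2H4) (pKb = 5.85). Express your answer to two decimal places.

pH = 10.53

N2H4 + H2O ⇌ N2H5+ + OH-
Kb = 10^(−5.85) = 1.41 × 10^-6
From the ICE table, Kb = [OH-]²/(0.083 − [OH-]) = 1.41 × 10^-6.
Since Kb ≪ C₀, [OH-] ≈ √(Kb·C₀) = 3.42 × 10^-4 M.
pOH = −log(3.42 × 10^-4) = 3.47; pH = 14.00 − 3.47 = 10.53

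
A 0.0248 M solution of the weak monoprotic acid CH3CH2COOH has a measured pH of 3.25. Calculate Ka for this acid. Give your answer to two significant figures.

[H+] = 10^(-3.25) = 5.62 × 10^-4 M
At equilibrium [HA] = 0.0248 − 5.62 × 10^-4 = 2.42 × 10^-2 M
Ka = [H+][A-]/[HA] = (5.62 × 10^-4)² / 2.42 × 10^-2 = 1.3 × 10^-5

Ka = 1.3 × 10^-5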